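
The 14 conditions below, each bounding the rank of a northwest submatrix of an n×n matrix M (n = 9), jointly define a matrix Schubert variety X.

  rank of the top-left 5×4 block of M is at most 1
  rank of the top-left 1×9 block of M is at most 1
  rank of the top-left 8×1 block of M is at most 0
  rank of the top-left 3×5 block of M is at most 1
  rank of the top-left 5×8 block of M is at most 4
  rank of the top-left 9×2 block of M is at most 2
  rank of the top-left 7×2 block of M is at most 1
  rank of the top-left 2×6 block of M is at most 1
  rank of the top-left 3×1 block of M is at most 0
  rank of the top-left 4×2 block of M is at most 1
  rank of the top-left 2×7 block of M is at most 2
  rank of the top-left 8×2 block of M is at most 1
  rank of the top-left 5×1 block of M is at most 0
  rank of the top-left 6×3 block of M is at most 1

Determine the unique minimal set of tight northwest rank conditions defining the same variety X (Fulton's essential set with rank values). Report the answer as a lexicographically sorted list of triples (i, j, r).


Recovering R(i,j) via the rank-extension bound from the 14 conditions:

  row 1: 0, 1, 1, 1, 1, 1, 1, 1, 1
  row 2: 0, 1, 1, 1, 1, 1, 2, 2, 2
  row 3: 0, 1, 1, 1, 1, 2, 3, 3, 3
  row 4: 0, 1, 1, 1, 2, 3, 4, 4, 4
  row 5: 0, 1, 1, 1, 2, 3, 4, 4, 5
  row 6: 0, 1, 1, 2, 3, 4, 5, 5, 6
  row 7: 0, 1, 2, 3, 4, 5, 6, 6, 7
  row 8: 0, 1, 2, 3, 4, 5, 6, 7, 8
  row 9: 1, 2, 3, 4, 5, 6, 7, 8, 9

hence w(1..9) = (2, 7, 6, 5, 9, 4, 3, 8, 1).

6 SE-corners of the 21-cell Rothe diagram give Ess(w):

[(2, 6, 1), (3, 5, 1), (5, 4, 1), (5, 8, 4), (6, 3, 1), (8, 1, 0)]


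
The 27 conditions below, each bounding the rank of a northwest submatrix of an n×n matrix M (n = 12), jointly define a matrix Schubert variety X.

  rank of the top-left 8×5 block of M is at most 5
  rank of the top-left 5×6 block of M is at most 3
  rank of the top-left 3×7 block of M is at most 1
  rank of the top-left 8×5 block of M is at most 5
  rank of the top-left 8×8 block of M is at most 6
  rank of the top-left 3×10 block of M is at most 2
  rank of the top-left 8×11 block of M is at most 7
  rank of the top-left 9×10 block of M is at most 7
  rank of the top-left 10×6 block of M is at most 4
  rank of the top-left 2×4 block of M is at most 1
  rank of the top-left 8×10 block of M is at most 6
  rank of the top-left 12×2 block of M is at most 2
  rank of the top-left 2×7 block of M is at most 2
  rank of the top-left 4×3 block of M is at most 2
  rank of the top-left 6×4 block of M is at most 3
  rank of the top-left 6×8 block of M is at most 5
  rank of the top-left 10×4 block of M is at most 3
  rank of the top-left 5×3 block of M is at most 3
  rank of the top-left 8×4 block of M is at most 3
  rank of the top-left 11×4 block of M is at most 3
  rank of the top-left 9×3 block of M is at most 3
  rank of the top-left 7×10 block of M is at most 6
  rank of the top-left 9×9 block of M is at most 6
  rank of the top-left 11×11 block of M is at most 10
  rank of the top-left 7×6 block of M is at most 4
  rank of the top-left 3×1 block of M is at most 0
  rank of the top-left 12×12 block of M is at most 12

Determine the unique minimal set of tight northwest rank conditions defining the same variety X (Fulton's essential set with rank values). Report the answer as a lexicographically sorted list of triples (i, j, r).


Recovering R(i,j) via the rank-extension bound from the 27 conditions:

  0, 1, 1, 1, 1, 1, 1, 1, 1, 1, 1, 1
  0, 1, 1, 1, 1, 1, 1, 2, 2, 2, 2, 2
  0, 1, 1, 1, 1, 1, 1, 2, 2, 2, 3, 3
  1, 2, 2, 2, 2, 2, 2, 3, 3, 3, 4, 4
  1, 2, 3, 3, 3, 3, 3, 4, 4, 4, 5, 5
  1, 2, 3, 3, 4, 4, 4, 5, 5, 5, 6, 6
  1, 2, 3, 3, 4, 4, 5, 6, 6, 6, 7, 7
  1, 2, 3, 3, 4, 4, 5, 6, 6, 6, 7, 8
  1, 2, 3, 3, 4, 4, 5, 6, 6, 7, 8, 9
  1, 2, 3, 3, 4, 4, 5, 6, 7, 8, 9, 10
  1, 2, 3, 3, 4, 5, 6, 7, 8, 9, 10, 11
  1, 2, 3, 4, 5, 6, 7, 8, 9, 10, 11, 12

the unique w with this rank table is (2, 8, 11, 1, 3, 5, 7, 12, 10, 9, 6, 4).

ℓ(w)=28; the 7 essential cells (i,j,r):

[(3, 1, 0), (3, 7, 1), (3, 10, 2), (8, 10, 6), (9, 9, 6), (10, 6, 4), (11, 4, 3)]


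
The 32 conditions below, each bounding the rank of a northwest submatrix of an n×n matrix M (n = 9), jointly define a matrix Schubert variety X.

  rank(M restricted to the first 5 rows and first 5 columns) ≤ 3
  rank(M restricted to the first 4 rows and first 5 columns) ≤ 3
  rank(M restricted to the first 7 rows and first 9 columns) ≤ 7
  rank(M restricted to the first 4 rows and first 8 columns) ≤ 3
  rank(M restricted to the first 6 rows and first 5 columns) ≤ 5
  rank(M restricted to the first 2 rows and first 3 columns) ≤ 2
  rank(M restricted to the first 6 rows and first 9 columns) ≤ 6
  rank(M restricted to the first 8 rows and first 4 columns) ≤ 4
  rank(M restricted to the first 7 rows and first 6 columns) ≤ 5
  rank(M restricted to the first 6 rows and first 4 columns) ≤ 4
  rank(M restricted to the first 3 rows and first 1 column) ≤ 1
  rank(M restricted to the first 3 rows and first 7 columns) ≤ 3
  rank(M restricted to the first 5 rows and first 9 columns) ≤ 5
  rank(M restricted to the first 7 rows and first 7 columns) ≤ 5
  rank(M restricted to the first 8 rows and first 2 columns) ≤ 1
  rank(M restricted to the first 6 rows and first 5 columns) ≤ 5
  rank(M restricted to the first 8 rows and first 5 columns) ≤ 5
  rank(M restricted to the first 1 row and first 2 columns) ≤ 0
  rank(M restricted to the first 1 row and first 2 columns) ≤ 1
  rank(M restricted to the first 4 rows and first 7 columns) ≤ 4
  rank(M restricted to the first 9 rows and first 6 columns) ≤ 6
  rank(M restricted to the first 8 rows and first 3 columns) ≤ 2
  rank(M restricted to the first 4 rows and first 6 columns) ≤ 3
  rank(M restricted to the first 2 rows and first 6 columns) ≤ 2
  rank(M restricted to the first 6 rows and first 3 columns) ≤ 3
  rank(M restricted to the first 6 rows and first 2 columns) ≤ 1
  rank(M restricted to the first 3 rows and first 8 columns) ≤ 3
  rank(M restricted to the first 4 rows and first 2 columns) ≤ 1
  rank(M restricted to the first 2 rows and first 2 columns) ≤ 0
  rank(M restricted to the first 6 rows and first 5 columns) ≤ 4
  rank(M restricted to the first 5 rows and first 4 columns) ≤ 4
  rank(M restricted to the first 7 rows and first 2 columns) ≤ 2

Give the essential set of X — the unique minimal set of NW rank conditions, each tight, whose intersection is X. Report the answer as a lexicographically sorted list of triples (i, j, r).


Computing R[i][j] = min implied NW-rank bound (n=9, 32 conditions):

  row 1: 0 | 0 | 1 | 1 | 1 | 1 | 1 | 1 | 1
  row 2: 0 | 0 | 1 | 2 | 2 | 2 | 2 | 2 | 2
  row 3: 1 | 1 | 2 | 3 | 3 | 3 | 3 | 3 | 3
  row 4: 1 | 1 | 2 | 3 | 3 | 3 | 3 | 3 | 4
  row 5: 1 | 1 | 2 | 3 | 3 | 4 | 4 | 4 | 5
  row 6: 1 | 1 | 2 | 3 | 4 | 5 | 5 | 5 | 6
  row 7: 1 | 1 | 2 | 3 | 4 | 5 | 5 | 6 | 7
  row 8: 1 | 1 | 2 | 3 | 4 | 5 | 6 | 7 | 8
  row 9: 1 | 2 | 3 | 4 | 5 | 6 | 7 | 8 | 9

the unique w with this rank table is (3, 4, 1, 9, 6, 5, 8, 7, 2).

|D(w)|=15, |Ess(w)|=5:

[(2, 2, 0), (4, 8, 3), (5, 5, 3), (7, 7, 5), (8, 2, 1)]


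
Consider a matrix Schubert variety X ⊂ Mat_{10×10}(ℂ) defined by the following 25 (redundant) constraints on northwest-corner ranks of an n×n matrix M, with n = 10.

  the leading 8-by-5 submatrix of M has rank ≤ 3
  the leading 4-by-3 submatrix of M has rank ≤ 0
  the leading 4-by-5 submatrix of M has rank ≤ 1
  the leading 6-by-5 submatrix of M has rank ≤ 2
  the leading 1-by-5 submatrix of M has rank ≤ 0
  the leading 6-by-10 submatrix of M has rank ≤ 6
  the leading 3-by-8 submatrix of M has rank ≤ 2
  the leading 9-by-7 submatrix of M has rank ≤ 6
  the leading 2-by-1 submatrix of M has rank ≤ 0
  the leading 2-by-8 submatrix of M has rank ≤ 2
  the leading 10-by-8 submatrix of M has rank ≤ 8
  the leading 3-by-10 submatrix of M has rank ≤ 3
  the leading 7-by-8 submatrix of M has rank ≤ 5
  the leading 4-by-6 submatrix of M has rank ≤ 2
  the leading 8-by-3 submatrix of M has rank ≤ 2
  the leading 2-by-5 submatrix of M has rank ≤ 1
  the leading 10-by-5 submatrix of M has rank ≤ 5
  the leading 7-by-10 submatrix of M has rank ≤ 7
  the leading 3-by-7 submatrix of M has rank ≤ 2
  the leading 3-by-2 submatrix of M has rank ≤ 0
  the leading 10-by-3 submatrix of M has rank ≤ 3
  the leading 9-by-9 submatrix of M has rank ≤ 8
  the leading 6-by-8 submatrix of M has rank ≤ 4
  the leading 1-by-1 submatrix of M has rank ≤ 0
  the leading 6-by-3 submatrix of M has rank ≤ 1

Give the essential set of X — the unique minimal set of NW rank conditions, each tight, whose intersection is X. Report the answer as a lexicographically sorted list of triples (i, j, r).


Reconstructing r_w from the 25 given conditions:

  row 1: 0, 0, 0, 0, 0, 1, 1, 1, 1, 1
  row 2: 0, 0, 0, 1, 1, 2, 2, 2, 2, 2
  row 3: 0, 0, 0, 1, 1, 2, 2, 2, 3, 3
  row 4: 0, 0, 0, 1, 1, 2, 3, 3, 4, 4
  row 5: 1, 1, 1, 2, 2, 3, 4, 4, 5, 5
  row 6: 1, 1, 1, 2, 2, 3, 4, 4, 5, 6
  row 7: 1, 2, 2, 3, 3, 4, 5, 5, 6, 7
  row 8: 1, 2, 2, 3, 3, 4, 5, 6, 7, 8
  row 9: 1, 2, 3, 4, 4, 5, 6, 7, 8, 9
  row 10: 1, 2, 3, 4, 5, 6, 7, 8, 9, 10

the unique w with this rank table is (6, 4, 9, 7, 1, 10, 2, 8, 3, 5).

Fulton essential set (9 of the 24 Rothe cells):

[(1, 5, 0), (3, 8, 2), (4, 3, 0), (4, 5, 1), (6, 3, 1), (6, 5, 2), (6, 8, 4), (8, 3, 2), (8, 5, 3)]


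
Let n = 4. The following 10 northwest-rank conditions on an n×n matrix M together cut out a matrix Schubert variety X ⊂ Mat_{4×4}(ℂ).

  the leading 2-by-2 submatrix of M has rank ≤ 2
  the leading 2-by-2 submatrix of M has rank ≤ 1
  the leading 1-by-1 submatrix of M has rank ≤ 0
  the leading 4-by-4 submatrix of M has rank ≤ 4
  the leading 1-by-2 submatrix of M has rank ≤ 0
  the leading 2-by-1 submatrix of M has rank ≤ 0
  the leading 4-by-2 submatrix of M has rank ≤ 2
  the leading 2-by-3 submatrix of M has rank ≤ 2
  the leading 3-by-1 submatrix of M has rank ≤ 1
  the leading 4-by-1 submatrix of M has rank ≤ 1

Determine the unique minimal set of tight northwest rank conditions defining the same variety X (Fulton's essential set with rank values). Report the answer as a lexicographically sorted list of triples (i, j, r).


Computing R[i][j] = min implied NW-rank bound (n=4, 10 conditions):

  row 1: 0, 0, 1, 1
  row 2: 0, 1, 2, 2
  row 3: 1, 2, 3, 3
  row 4: 1, 2, 3, 4

hence w(1..4) = (3, 2, 1, 4).

D(w) has 3 cells with 2 SE-corners; essential set:

[(1, 2, 0), (2, 1, 0)]


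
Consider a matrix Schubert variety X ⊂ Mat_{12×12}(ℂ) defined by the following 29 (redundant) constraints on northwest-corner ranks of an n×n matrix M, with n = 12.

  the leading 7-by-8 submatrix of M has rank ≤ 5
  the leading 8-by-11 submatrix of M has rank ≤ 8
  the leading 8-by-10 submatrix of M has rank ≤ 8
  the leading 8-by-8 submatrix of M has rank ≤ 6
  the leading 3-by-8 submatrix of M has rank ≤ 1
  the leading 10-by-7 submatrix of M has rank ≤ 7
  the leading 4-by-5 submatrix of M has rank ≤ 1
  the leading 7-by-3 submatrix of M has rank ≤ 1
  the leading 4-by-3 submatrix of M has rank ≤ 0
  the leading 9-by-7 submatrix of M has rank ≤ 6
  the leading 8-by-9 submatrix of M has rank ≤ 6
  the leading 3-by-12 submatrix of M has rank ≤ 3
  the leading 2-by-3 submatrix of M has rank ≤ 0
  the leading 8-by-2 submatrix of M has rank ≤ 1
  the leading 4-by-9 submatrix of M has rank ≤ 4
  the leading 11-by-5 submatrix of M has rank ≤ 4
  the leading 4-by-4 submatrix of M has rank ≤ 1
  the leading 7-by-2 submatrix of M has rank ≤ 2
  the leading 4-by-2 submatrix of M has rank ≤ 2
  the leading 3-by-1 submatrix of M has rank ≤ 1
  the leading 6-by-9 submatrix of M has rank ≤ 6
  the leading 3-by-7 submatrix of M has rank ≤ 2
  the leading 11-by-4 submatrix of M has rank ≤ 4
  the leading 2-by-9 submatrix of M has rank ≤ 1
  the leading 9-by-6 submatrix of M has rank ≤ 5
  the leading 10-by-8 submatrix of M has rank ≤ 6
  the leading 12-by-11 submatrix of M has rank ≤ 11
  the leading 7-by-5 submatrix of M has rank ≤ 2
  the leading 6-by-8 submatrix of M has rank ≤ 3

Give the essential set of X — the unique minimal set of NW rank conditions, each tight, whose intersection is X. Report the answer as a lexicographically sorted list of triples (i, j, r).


Reconstructing r_w from the 29 given conditions:

  0, 0, 0, 1, 1, 1, 1, 1, 1, 1, 1, 1
  0, 0, 0, 1, 1, 1, 1, 1, 1, 2, 2, 2
  0, 0, 0, 1, 1, 1, 1, 1, 2, 3, 3, 3
  0, 0, 0, 1, 1, 2, 2, 2, 3, 4, 4, 4
  1, 1, 1, 2, 2, 3, 3, 3, 4, 5, 5, 5
  1, 1, 1, 2, 2, 3, 3, 3, 4, 5, 6, 6
  1, 1, 1, 2, 2, 3, 4, 4, 5, 6, 7, 7
  1, 1, 2, 3, 3, 4, 5, 5, 6, 7, 8, 8
  1, 2, 3, 4, 4, 5, 6, 6, 7, 8, 9, 9
  1, 2, 3, 4, 4, 5, 6, 6, 7, 8, 9, 10
  1, 2, 3, 4, 4, 5, 6, 7, 8, 9, 10, 11
  1, 2, 3, 4, 5, 6, 7, 8, 9, 10, 11, 12

the unique w with this rank table is (4, 10, 9, 6, 1, 11, 7, 3, 2, 12, 8, 5).

|D(w)|=34, |Ess(w)|=10:

[(2, 9, 1), (3, 8, 1), (4, 3, 0), (4, 5, 1), (6, 8, 3), (7, 3, 1), (7, 5, 2), (8, 2, 1), (10, 8, 6), (11, 5, 4)]


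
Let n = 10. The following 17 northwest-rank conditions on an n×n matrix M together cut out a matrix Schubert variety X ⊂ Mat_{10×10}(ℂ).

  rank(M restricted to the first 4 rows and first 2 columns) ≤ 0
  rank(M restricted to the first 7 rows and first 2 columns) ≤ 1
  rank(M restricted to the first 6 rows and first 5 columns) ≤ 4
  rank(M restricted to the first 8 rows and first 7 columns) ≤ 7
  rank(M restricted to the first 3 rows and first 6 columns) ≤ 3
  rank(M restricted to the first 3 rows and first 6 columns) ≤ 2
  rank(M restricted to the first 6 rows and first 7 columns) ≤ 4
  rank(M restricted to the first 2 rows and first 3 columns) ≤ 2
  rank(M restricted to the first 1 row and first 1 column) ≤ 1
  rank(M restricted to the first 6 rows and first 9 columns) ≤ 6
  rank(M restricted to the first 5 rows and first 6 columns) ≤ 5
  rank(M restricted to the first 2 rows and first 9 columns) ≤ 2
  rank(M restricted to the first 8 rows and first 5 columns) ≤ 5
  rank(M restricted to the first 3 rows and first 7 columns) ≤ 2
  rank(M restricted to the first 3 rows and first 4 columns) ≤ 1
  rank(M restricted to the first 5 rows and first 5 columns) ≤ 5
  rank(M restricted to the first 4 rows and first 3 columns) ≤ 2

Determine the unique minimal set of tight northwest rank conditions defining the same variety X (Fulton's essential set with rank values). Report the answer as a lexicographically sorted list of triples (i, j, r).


Reconstructing r_w from the 17 given conditions:

  i=1: 0 | 0 | 1 | 1 | 1 | 1 | 1 | 1 | 1 | 1
  i=2: 0 | 0 | 1 | 1 | 2 | 2 | 2 | 2 | 2 | 2
  i=3: 0 | 0 | 1 | 1 | 2 | 2 | 2 | 3 | 3 | 3
  i=4: 0 | 0 | 1 | 2 | 3 | 3 | 3 | 4 | 4 | 4
  i=5: 1 | 1 | 2 | 3 | 4 | 4 | 4 | 5 | 5 | 5
  i=6: 1 | 1 | 2 | 3 | 4 | 4 | 4 | 5 | 6 | 6
  i=7: 1 | 1 | 2 | 3 | 4 | 5 | 5 | 6 | 7 | 7
  i=8: 1 | 2 | 3 | 4 | 5 | 6 | 6 | 7 | 8 | 8
  i=9: 1 | 2 | 3 | 4 | 5 | 6 | 7 | 8 | 9 | 9
  i=10: 1 | 2 | 3 | 4 | 5 | 6 | 7 | 8 | 9 | 10

second differences of R give the permutation w = (3, 5, 8, 4, 1, 9, 6, 2, 7, 10).

Fulton essential set (5 of the 16 Rothe cells):

[(3, 4, 1), (3, 7, 2), (4, 2, 0), (6, 7, 4), (7, 2, 1)]


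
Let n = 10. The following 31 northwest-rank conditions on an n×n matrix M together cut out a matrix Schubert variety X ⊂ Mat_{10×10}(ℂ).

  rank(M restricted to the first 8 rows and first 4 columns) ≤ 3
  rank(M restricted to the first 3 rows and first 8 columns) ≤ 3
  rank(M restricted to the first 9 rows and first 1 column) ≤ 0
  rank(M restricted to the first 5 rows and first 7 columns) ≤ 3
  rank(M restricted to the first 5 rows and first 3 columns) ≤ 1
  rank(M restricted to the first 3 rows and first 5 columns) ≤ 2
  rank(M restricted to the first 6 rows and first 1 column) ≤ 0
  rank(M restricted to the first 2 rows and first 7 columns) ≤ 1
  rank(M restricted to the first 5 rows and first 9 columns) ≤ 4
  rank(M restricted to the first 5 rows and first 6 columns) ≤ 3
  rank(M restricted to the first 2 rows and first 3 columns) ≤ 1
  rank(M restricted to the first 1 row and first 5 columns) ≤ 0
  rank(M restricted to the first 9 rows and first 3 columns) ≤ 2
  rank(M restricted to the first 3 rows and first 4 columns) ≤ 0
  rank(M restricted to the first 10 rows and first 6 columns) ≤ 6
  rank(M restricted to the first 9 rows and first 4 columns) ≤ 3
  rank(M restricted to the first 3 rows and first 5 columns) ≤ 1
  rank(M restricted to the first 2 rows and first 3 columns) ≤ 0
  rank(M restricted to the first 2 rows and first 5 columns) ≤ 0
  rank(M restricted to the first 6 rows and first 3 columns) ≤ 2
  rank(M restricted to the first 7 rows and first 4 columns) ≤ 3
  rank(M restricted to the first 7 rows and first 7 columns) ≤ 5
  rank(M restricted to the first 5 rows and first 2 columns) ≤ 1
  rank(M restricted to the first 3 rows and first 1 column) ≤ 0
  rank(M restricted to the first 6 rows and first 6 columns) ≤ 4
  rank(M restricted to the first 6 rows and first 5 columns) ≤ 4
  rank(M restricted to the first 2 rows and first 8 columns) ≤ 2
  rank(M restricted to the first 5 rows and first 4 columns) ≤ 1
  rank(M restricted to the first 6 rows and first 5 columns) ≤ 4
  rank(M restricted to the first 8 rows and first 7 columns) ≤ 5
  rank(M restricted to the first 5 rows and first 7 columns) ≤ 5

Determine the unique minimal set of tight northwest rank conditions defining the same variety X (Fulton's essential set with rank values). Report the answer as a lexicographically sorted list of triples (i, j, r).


The tightest implied rank at each (i,j), from the 31 conditions:

  0 0 0 0 0 1 1 1 1 1
  0 0 0 0 0 1 1 2 2 2
  0 0 0 0 1 2 2 3 3 3
  0 1 1 1 2 3 3 4 4 4
  0 1 1 1 2 3 3 4 4 5
  0 1 2 2 3 4 4 5 5 6
  0 1 2 3 4 5 5 6 6 7
  0 1 2 3 4 5 5 6 7 8
  0 1 2 3 4 5 6 7 8 9
  1 2 3 4 5 6 7 8 9 10

second differences of R give the permutation w = (6, 8, 5, 2, 10, 3, 4, 9, 7, 1).

D(w) has 26 cells with 8 SE-corners; essential set:

[(2, 5, 0), (2, 7, 1), (3, 4, 0), (5, 4, 1), (5, 7, 3), (5, 9, 4), (8, 7, 5), (9, 1, 0)]


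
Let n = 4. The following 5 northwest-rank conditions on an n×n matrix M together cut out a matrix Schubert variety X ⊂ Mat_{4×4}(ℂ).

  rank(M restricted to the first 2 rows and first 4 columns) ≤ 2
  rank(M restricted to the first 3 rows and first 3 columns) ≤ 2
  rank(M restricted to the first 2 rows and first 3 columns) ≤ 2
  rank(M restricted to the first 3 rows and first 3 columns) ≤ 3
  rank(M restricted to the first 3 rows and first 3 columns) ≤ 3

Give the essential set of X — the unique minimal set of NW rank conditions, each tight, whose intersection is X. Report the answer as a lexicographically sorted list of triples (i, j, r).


Reconstructing r_w from the 5 given conditions:

  i=1: 1, 1, 1, 1
  i=2: 1, 2, 2, 2
  i=3: 1, 2, 2, 3
  i=4: 1, 2, 3, 4

reading off 1-entries of Δ²R: w = (1, 2, 4, 3).

1 SE-corner of the 1-cell Rothe diagram gives Ess(w):

[(3, 3, 2)]


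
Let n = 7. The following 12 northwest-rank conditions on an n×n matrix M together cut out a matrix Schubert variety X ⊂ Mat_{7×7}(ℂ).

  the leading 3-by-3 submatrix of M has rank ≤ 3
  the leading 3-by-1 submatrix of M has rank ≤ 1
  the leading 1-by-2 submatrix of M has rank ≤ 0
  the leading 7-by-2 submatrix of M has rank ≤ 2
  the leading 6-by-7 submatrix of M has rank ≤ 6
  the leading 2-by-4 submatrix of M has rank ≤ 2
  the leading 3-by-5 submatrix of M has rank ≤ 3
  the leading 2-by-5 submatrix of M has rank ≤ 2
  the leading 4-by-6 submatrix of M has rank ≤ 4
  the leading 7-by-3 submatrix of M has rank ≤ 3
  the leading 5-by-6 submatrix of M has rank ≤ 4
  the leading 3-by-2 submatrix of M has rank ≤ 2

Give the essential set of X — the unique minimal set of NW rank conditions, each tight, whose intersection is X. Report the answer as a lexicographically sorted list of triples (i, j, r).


Reconstructing r_w from the 12 given conditions:

  row 1: 0  0  1  1  1  1  1
  row 2: 1  1  2  2  2  2  2
  row 3: 1  2  3  3  3  3  3
  row 4: 1  2  3  4  4  4  4
  row 5: 1  2  3  4  4  4  5
  row 6: 1  2  3  4  5  5  6
  row 7: 1  2  3  4  5  6  7

second differences of R give the permutation w = (3, 1, 2, 4, 7, 5, 6).

D(w) has 4 cells with 2 SE-corners; essential set:

[(1, 2, 0), (5, 6, 4)]


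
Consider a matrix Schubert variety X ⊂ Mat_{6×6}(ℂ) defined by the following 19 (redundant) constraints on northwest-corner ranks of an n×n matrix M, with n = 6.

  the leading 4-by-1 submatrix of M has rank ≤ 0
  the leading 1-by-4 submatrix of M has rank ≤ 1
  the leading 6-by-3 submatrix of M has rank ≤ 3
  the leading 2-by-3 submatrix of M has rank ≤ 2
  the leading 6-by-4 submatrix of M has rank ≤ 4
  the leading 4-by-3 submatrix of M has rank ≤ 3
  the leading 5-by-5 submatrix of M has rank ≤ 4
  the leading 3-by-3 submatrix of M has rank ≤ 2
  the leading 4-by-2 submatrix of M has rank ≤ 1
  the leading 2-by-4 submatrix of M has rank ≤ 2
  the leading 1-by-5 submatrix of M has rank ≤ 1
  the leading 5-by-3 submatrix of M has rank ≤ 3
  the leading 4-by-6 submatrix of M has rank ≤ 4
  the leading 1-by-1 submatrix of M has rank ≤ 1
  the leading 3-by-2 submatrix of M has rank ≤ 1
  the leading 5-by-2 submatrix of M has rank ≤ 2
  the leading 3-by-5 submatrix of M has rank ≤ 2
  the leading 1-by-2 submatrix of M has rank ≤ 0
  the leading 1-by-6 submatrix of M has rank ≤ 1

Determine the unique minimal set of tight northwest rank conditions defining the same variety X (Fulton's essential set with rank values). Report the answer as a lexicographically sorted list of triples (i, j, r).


Recovering R(i,j) via the rank-extension bound from the 19 conditions:

  0 | 0 | 1 | 1 | 1 | 1
  0 | 1 | 2 | 2 | 2 | 2
  0 | 1 | 2 | 2 | 2 | 3
  0 | 1 | 2 | 3 | 3 | 4
  1 | 2 | 3 | 4 | 4 | 5
  1 | 2 | 3 | 4 | 5 | 6

the unique w with this rank table is (3, 2, 6, 4, 1, 5).

ℓ(w)=7; the 3 essential cells (i,j,r):

[(1, 2, 0), (3, 5, 2), (4, 1, 0)]


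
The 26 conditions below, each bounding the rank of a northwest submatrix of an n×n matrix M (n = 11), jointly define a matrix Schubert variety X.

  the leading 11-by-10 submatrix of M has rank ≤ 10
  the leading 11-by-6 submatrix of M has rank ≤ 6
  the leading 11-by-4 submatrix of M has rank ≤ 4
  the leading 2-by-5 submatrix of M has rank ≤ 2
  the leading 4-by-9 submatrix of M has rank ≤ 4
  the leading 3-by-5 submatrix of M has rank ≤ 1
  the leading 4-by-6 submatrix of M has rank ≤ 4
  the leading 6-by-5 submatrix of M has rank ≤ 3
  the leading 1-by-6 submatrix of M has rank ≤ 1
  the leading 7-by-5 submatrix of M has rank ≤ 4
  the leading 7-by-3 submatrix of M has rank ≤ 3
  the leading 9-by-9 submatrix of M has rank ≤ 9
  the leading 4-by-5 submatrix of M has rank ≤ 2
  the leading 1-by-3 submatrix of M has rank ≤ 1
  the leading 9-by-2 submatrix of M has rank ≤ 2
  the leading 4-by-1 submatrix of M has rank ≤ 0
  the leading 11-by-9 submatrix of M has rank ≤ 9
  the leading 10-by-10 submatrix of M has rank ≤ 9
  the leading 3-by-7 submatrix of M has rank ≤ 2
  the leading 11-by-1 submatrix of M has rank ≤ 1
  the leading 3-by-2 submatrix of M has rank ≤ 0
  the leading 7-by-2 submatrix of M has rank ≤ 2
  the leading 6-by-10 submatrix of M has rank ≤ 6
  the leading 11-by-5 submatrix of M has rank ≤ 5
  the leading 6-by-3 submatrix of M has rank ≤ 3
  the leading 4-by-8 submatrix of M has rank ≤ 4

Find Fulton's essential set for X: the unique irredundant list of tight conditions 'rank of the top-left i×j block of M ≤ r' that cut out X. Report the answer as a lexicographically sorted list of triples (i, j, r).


The tightest implied rank at each (i,j), from the 26 conditions:

  0, 0, 1, 1, 1, 1, 1, 1, 1, 1, 1
  0, 0, 1, 1, 1, 2, 2, 2, 2, 2, 2
  0, 0, 1, 1, 1, 2, 2, 3, 3, 3, 3
  0, 1, 2, 2, 2, 3, 3, 4, 4, 4, 4
  1, 2, 3, 3, 3, 4, 4, 5, 5, 5, 5
  1, 2, 3, 3, 3, 4, 5, 6, 6, 6, 6
  1, 2, 3, 4, 4, 5, 6, 7, 7, 7, 7
  1, 2, 3, 4, 5, 6, 7, 8, 8, 8, 8
  1, 2, 3, 4, 5, 6, 7, 8, 9, 9, 9
  1, 2, 3, 4, 5, 6, 7, 8, 9, 9, 10
  1, 2, 3, 4, 5, 6, 7, 8, 9, 10, 11

giving w = (3, 6, 8, 2, 1, 7, 4, 5, 9, 11, 10) via Δ²R.

|D(w)|=15, |Ess(w)|=6:

[(3, 2, 0), (3, 5, 1), (3, 7, 2), (4, 1, 0), (6, 5, 3), (10, 10, 9)]


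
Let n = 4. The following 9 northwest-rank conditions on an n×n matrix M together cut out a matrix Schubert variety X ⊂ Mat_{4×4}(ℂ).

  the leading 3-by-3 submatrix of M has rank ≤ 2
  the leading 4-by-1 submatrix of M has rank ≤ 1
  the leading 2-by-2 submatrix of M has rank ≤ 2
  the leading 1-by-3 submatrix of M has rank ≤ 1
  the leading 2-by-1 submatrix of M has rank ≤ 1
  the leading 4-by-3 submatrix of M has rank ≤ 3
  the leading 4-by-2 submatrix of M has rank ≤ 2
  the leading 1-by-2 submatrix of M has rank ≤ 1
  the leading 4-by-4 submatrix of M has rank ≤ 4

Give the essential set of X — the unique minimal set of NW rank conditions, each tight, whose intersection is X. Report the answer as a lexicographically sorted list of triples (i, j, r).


Computing R[i][j] = min implied NW-rank bound (n=4, 9 conditions):

  row 1: 1 | 1 | 1 | 1
  row 2: 1 | 2 | 2 | 2
  row 3: 1 | 2 | 2 | 3
  row 4: 1 | 2 | 3 | 4

hence w(1..4) = (1, 2, 4, 3).

Fulton essential set (the sole Rothe cell):

[(3, 3, 2)]


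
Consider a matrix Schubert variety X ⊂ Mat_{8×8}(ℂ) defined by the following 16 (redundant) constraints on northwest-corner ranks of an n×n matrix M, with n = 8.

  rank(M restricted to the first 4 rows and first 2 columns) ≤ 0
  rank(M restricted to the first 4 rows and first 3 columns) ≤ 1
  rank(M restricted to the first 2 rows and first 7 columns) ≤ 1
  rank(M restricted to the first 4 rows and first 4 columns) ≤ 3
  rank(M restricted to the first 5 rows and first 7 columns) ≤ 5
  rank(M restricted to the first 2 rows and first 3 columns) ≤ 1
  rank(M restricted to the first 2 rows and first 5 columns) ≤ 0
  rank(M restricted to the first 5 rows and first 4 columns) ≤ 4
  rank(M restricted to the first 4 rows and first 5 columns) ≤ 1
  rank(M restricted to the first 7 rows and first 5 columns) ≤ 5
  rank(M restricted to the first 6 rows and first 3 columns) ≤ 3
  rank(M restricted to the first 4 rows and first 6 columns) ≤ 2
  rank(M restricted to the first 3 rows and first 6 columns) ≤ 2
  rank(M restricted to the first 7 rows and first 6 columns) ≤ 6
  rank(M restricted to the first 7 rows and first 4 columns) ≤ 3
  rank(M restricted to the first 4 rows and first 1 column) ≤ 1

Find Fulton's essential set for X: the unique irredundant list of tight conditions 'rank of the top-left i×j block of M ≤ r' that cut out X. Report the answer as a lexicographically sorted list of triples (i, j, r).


The tightest implied rank at each (i,j), from the 16 conditions:

  i=1: 0 | 0 | 0 | 0 | 0 | 1 | 1 | 1
  i=2: 0 | 0 | 0 | 0 | 0 | 1 | 1 | 2
  i=3: 0 | 0 | 1 | 1 | 1 | 2 | 2 | 3
  i=4: 0 | 0 | 1 | 1 | 1 | 2 | 3 | 4
  i=5: 1 | 1 | 2 | 2 | 2 | 3 | 4 | 5
  i=6: 1 | 2 | 3 | 3 | 3 | 4 | 5 | 6
  i=7: 1 | 2 | 3 | 3 | 4 | 5 | 6 | 7
  i=8: 1 | 2 | 3 | 4 | 5 | 6 | 7 | 8

so w = (6, 8, 3, 7, 1, 2, 5, 4).

Fulton essential set (5 of the 18 Rothe cells):

[(2, 5, 0), (2, 7, 1), (4, 2, 0), (4, 5, 1), (7, 4, 3)]


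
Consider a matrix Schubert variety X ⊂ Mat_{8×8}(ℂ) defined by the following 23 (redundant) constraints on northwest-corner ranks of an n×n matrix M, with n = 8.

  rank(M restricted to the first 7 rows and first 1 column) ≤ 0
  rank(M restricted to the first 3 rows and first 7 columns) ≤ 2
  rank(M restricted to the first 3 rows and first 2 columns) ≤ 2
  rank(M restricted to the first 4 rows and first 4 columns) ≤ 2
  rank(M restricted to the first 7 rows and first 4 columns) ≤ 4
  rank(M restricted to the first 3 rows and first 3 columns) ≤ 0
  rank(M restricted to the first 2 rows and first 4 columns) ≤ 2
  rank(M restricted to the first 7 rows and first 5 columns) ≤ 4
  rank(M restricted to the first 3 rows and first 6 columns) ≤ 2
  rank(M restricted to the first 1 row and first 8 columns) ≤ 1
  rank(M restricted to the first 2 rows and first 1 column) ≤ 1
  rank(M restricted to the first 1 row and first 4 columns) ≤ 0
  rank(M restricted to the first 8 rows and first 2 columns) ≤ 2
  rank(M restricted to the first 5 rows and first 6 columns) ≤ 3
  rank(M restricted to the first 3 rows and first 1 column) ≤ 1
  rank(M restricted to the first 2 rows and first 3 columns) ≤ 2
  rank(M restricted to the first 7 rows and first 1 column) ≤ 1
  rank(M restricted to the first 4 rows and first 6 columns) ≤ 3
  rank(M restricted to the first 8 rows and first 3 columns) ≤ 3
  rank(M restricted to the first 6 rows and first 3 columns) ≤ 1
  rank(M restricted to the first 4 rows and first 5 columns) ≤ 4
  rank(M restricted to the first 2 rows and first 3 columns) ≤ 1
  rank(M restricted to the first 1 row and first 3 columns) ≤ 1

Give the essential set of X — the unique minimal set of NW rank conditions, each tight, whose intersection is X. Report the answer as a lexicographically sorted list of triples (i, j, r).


Computing R[i][j] = min implied NW-rank bound (n=8, 23 conditions):

  0  0  0  0  1  1  1  1
  0  0  0  1  2  2  2  2
  0  0  0  1  2  2  2  3
  0  1  1  2  3  3  3  4
  0  1  1  2  3  3  4  5
  0  1  1  2  3  4  5  6
  0  1  2  3  4  5  6  7
  1  2  3  4  5  6  7  8

giving w = (5, 4, 8, 2, 7, 6, 3, 1) via Δ²R.

Rothe diagram D(w) (19 cells), 6 SE-corners (essential conditions):

[(1, 4, 0), (3, 3, 0), (3, 7, 2), (5, 6, 3), (6, 3, 1), (7, 1, 0)]


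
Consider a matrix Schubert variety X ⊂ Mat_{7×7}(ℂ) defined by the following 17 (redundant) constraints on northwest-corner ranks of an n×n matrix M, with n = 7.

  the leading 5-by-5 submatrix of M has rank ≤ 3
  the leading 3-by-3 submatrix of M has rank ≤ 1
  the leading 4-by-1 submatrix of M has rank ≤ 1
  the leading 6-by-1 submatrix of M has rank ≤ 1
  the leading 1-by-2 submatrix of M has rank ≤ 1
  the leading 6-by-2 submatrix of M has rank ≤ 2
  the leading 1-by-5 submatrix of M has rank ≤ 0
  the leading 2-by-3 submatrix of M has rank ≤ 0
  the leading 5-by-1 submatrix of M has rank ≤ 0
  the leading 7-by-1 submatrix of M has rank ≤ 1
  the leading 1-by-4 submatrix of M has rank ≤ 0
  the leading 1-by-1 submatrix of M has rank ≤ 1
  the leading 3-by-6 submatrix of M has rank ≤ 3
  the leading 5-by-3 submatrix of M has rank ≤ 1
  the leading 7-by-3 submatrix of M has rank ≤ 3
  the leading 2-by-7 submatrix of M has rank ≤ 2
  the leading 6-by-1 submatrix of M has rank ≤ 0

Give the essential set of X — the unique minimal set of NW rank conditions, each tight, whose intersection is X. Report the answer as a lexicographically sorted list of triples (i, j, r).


The tightest implied rank at each (i,j), from the 17 conditions:

  0 | 0 | 0 | 0 | 0 | 1 | 1
  0 | 0 | 0 | 1 | 1 | 2 | 2
  0 | 1 | 1 | 2 | 2 | 3 | 3
  0 | 1 | 1 | 2 | 3 | 4 | 4
  0 | 1 | 1 | 2 | 3 | 4 | 5
  0 | 1 | 2 | 3 | 4 | 5 | 6
  1 | 2 | 3 | 4 | 5 | 6 | 7

so w = (6, 4, 2, 5, 7, 3, 1).

Rothe diagram D(w) (14 cells), 4 SE-corners (essential conditions):

[(1, 5, 0), (2, 3, 0), (5, 3, 1), (6, 1, 0)]


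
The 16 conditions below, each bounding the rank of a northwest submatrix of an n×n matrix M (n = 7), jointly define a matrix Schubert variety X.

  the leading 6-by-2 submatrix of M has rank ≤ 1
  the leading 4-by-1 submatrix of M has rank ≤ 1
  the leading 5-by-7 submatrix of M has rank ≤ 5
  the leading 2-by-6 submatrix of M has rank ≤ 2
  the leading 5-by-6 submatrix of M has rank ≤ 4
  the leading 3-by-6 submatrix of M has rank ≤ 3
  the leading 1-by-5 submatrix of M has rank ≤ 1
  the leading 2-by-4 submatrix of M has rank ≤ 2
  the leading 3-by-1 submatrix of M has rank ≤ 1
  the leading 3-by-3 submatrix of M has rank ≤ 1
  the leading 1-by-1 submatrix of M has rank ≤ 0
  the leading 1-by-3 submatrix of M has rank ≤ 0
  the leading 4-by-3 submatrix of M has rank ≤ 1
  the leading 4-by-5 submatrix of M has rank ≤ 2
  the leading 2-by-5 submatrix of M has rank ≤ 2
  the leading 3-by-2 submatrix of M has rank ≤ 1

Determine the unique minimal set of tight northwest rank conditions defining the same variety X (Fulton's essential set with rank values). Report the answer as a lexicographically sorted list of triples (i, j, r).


Rank table r_w(7×7) implied by the 16 constraints:

  0 0 0 1 1 1 1
  1 1 1 2 2 2 2
  1 1 1 2 2 3 3
  1 1 1 2 2 3 4
  1 1 2 3 3 4 5
  1 1 2 3 4 5 6
  1 2 3 4 5 6 7

reading off 1-entries of Δ²R: w = (4, 1, 6, 7, 3, 5, 2).

D(w) has 11 cells with 4 SE-corners; essential set:

[(1, 3, 0), (4, 3, 1), (4, 5, 2), (6, 2, 1)]


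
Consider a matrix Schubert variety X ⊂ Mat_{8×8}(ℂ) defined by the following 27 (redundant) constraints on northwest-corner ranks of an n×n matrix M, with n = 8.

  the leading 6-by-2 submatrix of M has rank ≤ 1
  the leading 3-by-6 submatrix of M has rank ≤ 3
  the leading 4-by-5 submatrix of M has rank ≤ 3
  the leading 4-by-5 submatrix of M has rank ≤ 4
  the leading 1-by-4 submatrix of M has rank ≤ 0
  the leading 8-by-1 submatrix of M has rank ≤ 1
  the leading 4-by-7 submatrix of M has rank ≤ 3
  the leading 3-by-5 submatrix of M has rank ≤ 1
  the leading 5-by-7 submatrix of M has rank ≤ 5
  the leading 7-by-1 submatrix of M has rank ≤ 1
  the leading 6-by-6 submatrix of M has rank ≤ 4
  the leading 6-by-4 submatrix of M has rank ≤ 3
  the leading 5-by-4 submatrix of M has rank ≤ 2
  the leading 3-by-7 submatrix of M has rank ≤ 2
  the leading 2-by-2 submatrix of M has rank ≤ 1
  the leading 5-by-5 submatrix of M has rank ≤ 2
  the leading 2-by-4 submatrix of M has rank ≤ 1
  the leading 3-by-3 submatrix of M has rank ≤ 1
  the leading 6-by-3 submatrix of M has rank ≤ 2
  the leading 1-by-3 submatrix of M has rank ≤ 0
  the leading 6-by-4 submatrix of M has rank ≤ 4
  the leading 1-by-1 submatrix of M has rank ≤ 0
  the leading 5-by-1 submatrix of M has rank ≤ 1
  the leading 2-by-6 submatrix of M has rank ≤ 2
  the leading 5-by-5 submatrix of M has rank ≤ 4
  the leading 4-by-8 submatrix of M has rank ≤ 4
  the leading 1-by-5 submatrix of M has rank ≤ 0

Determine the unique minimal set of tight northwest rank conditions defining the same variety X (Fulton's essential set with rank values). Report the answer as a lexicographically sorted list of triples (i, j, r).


The tightest implied rank at each (i,j), from the 27 conditions:

  i=1: 0, 0, 0, 0, 0, 1, 1, 1
  i=2: 1, 1, 1, 1, 1, 2, 2, 2
  i=3: 1, 1, 1, 1, 1, 2, 2, 3
  i=4: 1, 1, 2, 2, 2, 3, 3, 4
  i=5: 1, 1, 2, 2, 2, 3, 4, 5
  i=6: 1, 1, 2, 3, 3, 4, 5, 6
  i=7: 1, 2, 3, 4, 4, 5, 6, 7
  i=8: 1, 2, 3, 4, 5, 6, 7, 8

so w = (6, 1, 8, 3, 7, 4, 2, 5).

Fulton essential set (5 of the 15 Rothe cells):

[(1, 5, 0), (3, 5, 1), (3, 7, 2), (5, 5, 2), (6, 2, 1)]


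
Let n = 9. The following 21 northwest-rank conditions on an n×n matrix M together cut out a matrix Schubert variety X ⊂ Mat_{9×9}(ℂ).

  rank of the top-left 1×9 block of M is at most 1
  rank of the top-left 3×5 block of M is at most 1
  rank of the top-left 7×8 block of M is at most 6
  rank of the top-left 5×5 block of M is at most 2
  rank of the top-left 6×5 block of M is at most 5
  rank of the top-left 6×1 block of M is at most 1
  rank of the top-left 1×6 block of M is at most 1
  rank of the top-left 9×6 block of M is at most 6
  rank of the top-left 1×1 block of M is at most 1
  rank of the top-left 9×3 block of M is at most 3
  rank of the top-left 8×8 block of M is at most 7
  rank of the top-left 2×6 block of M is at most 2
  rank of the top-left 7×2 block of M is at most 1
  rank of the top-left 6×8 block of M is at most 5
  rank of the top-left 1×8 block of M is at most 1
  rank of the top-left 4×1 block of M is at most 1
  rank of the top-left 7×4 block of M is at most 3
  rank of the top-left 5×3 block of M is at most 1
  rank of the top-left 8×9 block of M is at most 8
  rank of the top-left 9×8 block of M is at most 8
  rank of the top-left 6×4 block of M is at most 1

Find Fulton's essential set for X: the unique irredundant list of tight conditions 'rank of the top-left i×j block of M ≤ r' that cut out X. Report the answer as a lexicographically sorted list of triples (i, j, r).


The tightest implied rank at each (i,j), from the 21 conditions:

  1, 1, 1, 1, 1, 1, 1, 1, 1
  1, 1, 1, 1, 1, 2, 2, 2, 2
  1, 1, 1, 1, 1, 2, 3, 3, 3
  1, 1, 1, 1, 2, 3, 4, 4, 4
  1, 1, 1, 1, 2, 3, 4, 5, 5
  1, 1, 1, 1, 2, 3, 4, 5, 6
  1, 1, 2, 2, 3, 4, 5, 6, 7
  1, 2, 3, 3, 4, 5, 6, 7, 8
  1, 2, 3, 4, 5, 6, 7, 8, 9

the unique w with this rank table is (1, 6, 7, 5, 8, 9, 3, 2, 4).

|D(w)|=18, |Ess(w)|=3:

[(3, 5, 1), (6, 4, 1), (7, 2, 1)]


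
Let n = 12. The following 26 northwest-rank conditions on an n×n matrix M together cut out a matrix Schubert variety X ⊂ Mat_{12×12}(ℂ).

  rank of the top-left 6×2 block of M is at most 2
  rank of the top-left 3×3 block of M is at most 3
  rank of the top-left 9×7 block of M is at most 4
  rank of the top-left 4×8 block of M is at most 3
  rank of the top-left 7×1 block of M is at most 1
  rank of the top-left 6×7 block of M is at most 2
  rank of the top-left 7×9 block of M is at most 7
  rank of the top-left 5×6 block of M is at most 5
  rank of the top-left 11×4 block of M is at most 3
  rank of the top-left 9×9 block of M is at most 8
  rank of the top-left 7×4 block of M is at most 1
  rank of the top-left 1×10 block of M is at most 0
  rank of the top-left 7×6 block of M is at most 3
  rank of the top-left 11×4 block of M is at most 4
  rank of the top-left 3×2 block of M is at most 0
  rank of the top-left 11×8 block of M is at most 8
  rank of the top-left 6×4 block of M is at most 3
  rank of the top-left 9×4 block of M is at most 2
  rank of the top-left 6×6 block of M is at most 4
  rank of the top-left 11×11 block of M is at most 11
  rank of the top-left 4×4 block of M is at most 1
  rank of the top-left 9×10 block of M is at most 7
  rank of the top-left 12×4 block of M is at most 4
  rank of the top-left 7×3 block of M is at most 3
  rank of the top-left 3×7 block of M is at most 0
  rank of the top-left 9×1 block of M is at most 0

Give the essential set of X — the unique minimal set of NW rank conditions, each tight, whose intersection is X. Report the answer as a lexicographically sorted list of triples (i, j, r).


Recovering R(i,j) via the rank-extension bound from the 26 conditions:

  row 1: 0, 0, 0, 0, 0, 0, 0, 0, 0, 0, 1, 1
  row 2: 0, 0, 0, 0, 0, 0, 0, 1, 1, 1, 2, 2
  row 3: 0, 0, 0, 0, 0, 0, 0, 1, 2, 2, 3, 3
  row 4: 0, 1, 1, 1, 1, 1, 1, 2, 3, 3, 4, 4
  row 5: 0, 1, 1, 1, 2, 2, 2, 3, 4, 4, 5, 5
  row 6: 0, 1, 1, 1, 2, 2, 2, 3, 4, 5, 6, 6
  row 7: 0, 1, 1, 1, 2, 3, 3, 4, 5, 6, 7, 7
  row 8: 0, 1, 2, 2, 3, 4, 4, 5, 6, 7, 8, 8
  row 9: 0, 1, 2, 2, 3, 4, 4, 5, 6, 7, 8, 9
  row 10: 1, 2, 3, 3, 4, 5, 5, 6, 7, 8, 9, 10
  row 11: 1, 2, 3, 3, 4, 5, 6, 7, 8, 9, 10, 11
  row 12: 1, 2, 3, 4, 5, 6, 7, 8, 9, 10, 11, 12

the unique w with this rank table is (11, 8, 9, 2, 5, 10, 6, 3, 12, 1, 7, 4).

Fulton essential set (8 of the 41 Rothe cells):

[(1, 10, 0), (3, 7, 0), (6, 7, 2), (7, 4, 1), (9, 1, 0), (9, 4, 2), (9, 7, 4), (11, 4, 3)]


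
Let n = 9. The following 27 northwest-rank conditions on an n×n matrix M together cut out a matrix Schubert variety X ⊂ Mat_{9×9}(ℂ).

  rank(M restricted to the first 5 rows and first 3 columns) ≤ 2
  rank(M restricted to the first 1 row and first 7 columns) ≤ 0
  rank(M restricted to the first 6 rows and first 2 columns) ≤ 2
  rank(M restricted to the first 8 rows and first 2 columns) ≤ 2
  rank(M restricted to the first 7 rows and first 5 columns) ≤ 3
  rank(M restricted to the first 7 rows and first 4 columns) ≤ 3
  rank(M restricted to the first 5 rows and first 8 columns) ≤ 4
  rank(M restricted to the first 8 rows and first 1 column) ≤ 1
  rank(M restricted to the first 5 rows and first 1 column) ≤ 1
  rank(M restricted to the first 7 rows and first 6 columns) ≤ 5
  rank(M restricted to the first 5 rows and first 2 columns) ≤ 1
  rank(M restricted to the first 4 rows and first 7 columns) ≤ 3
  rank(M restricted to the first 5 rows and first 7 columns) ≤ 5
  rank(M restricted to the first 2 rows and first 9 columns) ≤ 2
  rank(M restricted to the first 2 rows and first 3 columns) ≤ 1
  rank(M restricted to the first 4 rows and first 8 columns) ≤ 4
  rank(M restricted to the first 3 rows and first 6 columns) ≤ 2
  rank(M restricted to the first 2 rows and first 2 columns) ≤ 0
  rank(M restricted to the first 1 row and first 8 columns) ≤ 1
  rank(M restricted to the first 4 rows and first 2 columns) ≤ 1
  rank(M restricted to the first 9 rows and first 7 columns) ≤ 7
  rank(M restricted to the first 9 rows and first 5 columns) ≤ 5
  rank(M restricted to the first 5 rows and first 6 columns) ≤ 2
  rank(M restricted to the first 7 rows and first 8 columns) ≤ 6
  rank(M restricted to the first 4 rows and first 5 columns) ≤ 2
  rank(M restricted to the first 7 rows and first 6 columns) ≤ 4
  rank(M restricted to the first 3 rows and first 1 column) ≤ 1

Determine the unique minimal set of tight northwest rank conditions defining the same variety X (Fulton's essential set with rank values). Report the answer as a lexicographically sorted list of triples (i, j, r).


The tightest implied rank at each (i,j), from the 27 conditions:

  0, 0, 0, 0, 0, 0, 0, 1, 1
  0, 0, 1, 1, 1, 1, 1, 2, 2
  1, 1, 2, 2, 2, 2, 2, 3, 3
  1, 1, 2, 2, 2, 2, 3, 4, 4
  1, 1, 2, 2, 2, 2, 3, 4, 5
  1, 2, 3, 3, 3, 3, 4, 5, 6
  1, 2, 3, 3, 3, 4, 5, 6, 7
  1, 2, 3, 4, 4, 5, 6, 7, 8
  1, 2, 3, 4, 5, 6, 7, 8, 9

the unique w with this rank table is (8, 3, 1, 7, 9, 2, 6, 4, 5).

Rothe diagram D(w) (19 cells), 5 SE-corners (essential conditions):

[(1, 7, 0), (2, 2, 0), (5, 2, 1), (5, 6, 2), (7, 5, 3)]
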